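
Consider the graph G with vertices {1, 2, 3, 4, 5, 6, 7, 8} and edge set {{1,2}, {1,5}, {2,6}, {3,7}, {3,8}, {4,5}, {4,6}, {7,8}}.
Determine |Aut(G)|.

G has two connected components, {1, 2, 4, 5, 6} and {3, 7, 8}; each is 2-regular, so G = C_5 ⊔ C_3. No automorphism exchanges components of different sizes, hence Aut(G) is the direct product D_5 × D_3, order 60.

60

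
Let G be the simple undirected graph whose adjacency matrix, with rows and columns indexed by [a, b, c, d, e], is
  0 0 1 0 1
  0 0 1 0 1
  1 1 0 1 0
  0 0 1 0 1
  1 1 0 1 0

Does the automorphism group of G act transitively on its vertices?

Automorphisms preserve degree, but G has vertices of degree 2 and vertices of degree 3; no automorphism maps one to the other, so G is not vertex-transitive.

No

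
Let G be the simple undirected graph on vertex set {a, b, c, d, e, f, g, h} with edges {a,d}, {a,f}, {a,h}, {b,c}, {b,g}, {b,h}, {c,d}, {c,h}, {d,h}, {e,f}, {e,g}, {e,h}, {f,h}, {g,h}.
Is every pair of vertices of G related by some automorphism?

Vertex h is the only vertex of degree 7, so every automorphism fixes it; G is not vertex-transitive.

No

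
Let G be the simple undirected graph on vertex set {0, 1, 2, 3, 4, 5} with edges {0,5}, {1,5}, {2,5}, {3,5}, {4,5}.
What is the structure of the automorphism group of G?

S_5

Vertex 5 has degree 5 and every other vertex has degree 1, so G is the star K_{1,5} with centre 5. The 5 leaves are pairwise interchangeable while the centre is fixed, giving Aut(G) = S_5.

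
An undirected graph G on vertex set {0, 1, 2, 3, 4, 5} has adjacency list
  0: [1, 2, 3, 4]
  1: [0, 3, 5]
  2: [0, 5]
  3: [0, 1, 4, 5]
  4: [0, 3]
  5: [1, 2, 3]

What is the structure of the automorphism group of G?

1

Degrees alone do not determine every vertex (e.g. 0 and 3 both have degree 4), but their neighbour-degree multisets differ: N(0) has degrees [2, 2, 3, 4] while N(3) has degrees [2, 3, 3, 4]. Repeating this refinement separates all vertices, so the only automorphism is the identity.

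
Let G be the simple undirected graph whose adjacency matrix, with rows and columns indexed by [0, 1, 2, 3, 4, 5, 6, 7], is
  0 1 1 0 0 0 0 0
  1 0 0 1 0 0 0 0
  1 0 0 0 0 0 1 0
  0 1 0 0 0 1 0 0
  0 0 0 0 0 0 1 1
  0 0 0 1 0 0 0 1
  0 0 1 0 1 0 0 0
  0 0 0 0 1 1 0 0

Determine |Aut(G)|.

16

G is 2-regular and connected on 8 vertices, i.e. the cycle C_8. C_8 has 8 rotations and 8 reflections, so Aut(C_8) ≅ D_8 of order 16.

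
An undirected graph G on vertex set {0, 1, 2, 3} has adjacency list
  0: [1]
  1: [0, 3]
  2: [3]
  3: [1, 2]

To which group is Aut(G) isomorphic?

the cyclic group of order 2

The degree sequence is [1, 2, 1, 2]; the two degree-1 vertices 0 and 2 are the ends of a path, so G = P_4. A path has exactly one nontrivial symmetry — reversal — giving Aut(G) of order 2.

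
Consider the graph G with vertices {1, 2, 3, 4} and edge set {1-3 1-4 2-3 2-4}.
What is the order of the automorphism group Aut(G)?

G is 2-regular and bipartite on 2^2 = 4 vertices with girth 4; it is the hypercube graph Q_2. The symmetry group of the 2-cube is the hyperoctahedral group B_2 = Z_2 ≀ S_2, of order 2^2·2! = 8.

8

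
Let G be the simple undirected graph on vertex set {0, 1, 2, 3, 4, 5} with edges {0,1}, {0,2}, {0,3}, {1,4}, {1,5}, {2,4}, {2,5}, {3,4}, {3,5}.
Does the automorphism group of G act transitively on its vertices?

G is 3-regular and bipartite with parts {0, 4, 5} and {1, 2, 3} (each part is independent and every cross-pair is an edge), so G = K_{3,3}. Each part can be permuted independently (S_3 × S_3) and the two equal-size parts can also be swapped, giving (S_3 × S_3) ⋊ Z_2 of order 2·(3!)² = 72. This group acts transitively on the 6 vertices.

Yes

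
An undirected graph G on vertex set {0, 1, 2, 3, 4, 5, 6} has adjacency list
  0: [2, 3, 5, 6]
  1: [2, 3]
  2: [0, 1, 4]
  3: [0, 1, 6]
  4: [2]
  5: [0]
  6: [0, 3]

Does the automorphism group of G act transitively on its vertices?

No

Vertex 0 is the only vertex of degree 4, so every automorphism fixes it; G is not vertex-transitive.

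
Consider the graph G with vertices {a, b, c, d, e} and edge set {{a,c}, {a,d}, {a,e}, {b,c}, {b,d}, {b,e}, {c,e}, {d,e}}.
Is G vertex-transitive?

No

Vertex e is the only vertex of degree 4, so every automorphism fixes it; G is not vertex-transitive.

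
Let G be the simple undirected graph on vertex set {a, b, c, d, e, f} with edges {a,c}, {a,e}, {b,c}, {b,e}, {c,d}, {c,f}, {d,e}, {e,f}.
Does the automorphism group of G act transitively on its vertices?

Automorphisms preserve degree, but G has vertices of degree 2 and vertices of degree 4; no automorphism maps one to the other, so G is not vertex-transitive.

No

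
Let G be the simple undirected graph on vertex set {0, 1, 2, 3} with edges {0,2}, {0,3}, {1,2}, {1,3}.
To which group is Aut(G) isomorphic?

the dihedral group of order 8

G is 2-regular and bipartite on 2^2 = 4 vertices with girth 4; it is the hypercube graph Q_2. Aut(Q_2) consists of the signed permutations of the 2 coordinate axes: 2! permutations times 2^2 sign flips, so |Aut| = 2^2·2! = 8.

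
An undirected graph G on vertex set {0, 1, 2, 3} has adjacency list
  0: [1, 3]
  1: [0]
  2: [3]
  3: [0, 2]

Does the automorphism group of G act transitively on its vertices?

Automorphisms preserve degree, but G has vertices of degree 1 and vertices of degree 2; no automorphism maps one to the other, so G is not vertex-transitive.

No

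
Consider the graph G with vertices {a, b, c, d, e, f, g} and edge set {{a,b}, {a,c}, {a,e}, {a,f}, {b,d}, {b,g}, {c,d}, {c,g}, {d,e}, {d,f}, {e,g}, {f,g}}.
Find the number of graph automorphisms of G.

144

The vertices split by degree into {a, d, g} (degree 4) and {b, c, e, f} (degree 3); every edge runs between the two parts, so G is the complete bipartite graph K_{3,4}. The parts have unequal sizes, so no automorphism swaps them; each part is permuted independently, giving S_3 × S_4 of order 3!·4! = 144.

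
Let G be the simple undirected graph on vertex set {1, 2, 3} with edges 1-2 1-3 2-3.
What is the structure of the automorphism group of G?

S_3

Every vertex has degree 2, so G is the complete graph K_3. Any permutation of the 3 vertices preserves K_3, so Aut(K_3) = S_3 of order 3! = 6.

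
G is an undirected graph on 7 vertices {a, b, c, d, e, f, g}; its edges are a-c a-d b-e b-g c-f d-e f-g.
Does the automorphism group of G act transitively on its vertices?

Yes

Every vertex has degree 2 and the graph is connected, so G is the 7-cycle C_7. The automorphisms of the 7-cycle are exactly the symmetries of a regular 7-gon: the dihedral group D_7, |D_7| = 14. Under this action every vertex can be carried to every other, so G is vertex-transitive.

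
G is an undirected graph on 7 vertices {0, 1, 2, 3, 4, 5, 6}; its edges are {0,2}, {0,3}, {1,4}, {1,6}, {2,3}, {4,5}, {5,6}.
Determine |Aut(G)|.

G has two connected components, {1, 4, 5, 6} and {0, 2, 3}; each is 2-regular, so G = C_4 ⊔ C_3. The components are non-isomorphic (different sizes), so Aut(G) = Aut(C_4) × Aut(C_3) = D_4 × D_3 of order 8·6 = 48.

48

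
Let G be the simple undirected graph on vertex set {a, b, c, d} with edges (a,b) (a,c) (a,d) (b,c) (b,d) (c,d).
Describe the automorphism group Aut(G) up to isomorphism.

the symmetric group on 4 letters

Every vertex has degree 3, so G is the complete graph K_4. Every bijection on the vertex set is an automorphism of K_4; hence Aut(K_4) ≅ S_4, order 24.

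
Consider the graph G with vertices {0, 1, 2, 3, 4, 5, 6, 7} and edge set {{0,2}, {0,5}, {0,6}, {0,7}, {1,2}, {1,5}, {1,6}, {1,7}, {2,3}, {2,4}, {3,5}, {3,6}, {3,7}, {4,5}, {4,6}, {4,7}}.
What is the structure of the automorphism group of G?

G is 4-regular and bipartite with parts {2, 5, 6, 7} and {0, 1, 3, 4} (each part is independent and every cross-pair is an edge), so G = K_{4,4}. Aut(K_{4,4}) is the wreath product S_4 ≀ Z_2: permute within each part, then optionally swap the parts; |Aut| = 2·(4!)² = 1152.

S_4 ≀ Z_2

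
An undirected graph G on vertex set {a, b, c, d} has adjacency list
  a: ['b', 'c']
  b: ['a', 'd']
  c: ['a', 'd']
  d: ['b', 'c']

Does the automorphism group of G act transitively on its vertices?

G is 2-regular and bipartite with parts {a, d} and {b, c} (each part is independent and every cross-pair is an edge), so G = K_{2,2}. Aut(K_{2,2}) is the wreath product S_2 ≀ Z_2: permute within each part, then optionally swap the parts; |Aut| = 2·(2!)² = 8. This group acts transitively on the 4 vertices.

Yes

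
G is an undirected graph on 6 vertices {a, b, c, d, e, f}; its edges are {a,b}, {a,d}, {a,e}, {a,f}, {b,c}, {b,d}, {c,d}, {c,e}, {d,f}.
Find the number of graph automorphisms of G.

1

Degrees alone do not determine every vertex (e.g. a and d both have degree 4), but their neighbour-degree multisets differ: N(a) has degrees [2, 2, 3, 4] while N(d) has degrees [2, 3, 3, 4]. Repeating this refinement separates all vertices, so the only automorphism is the identity.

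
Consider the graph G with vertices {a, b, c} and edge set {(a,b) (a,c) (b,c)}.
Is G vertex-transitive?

Yes

All 3 vertices are pairwise adjacent: G = K_3. Every bijection on the vertex set is an automorphism of K_3; hence Aut(K_3) ≅ S_3, order 6. This group acts transitively on the 3 vertices.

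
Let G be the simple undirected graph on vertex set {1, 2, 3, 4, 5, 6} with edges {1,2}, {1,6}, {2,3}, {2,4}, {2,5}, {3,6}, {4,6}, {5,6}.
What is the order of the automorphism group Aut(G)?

The vertices split by degree into {2, 6} (degree 4) and {1, 3, 4, 5} (degree 2); every edge runs between the two parts, so G is the complete bipartite graph K_{2,4}. Automorphisms preserve the bipartition setwise (since the parts differ in size) and act as S_4 × S_2 within it; |Aut| = 48.

48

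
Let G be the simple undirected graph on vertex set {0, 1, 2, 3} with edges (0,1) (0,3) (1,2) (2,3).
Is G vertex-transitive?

Yes

G is 2-regular and connected on 4 vertices, i.e. the cycle C_4. The automorphisms of the 4-cycle are exactly the symmetries of a regular 4-gon: the dihedral group D_4, |D_4| = 8. This group acts transitively on the 4 vertices.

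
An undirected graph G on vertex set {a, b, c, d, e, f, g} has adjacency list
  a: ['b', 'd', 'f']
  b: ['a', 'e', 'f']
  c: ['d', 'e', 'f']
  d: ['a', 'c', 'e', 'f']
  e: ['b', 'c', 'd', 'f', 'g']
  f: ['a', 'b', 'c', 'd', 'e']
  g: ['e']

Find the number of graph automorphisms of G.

1

Degrees alone do not determine every vertex (e.g. a and b both have degree 3), but their neighbour-degree multisets differ: N(a) has degrees [3, 4, 5] while N(b) has degrees [3, 5, 5]. Repeating this refinement separates all vertices, so the only automorphism is the identity.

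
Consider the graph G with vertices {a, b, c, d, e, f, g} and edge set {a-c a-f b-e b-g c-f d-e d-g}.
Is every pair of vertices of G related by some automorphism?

No

G has two connected components, {b, d, e, g} and {a, c, f}; each is 2-regular, so G = C_4 ⊔ C_3. The orbit of a under Aut(G) is {a, c, f}, which does not contain b, so G is not vertex-transitive.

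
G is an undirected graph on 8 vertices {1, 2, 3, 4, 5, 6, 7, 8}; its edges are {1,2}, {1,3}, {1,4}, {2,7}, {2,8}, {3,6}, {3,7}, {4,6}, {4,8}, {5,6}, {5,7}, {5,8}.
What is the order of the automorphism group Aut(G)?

G is 3-regular and bipartite on 2^3 = 8 vertices with girth 4; it is the hypercube graph Q_3. Aut(Q_3) consists of the signed permutations of the 3 coordinate axes: 3! permutations times 2^3 sign flips, so |Aut| = 2^3·3! = 48.

48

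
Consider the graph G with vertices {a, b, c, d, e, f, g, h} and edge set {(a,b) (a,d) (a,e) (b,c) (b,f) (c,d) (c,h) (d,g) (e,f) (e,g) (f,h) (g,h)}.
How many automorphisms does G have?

G is 3-regular and bipartite on 2^3 = 8 vertices with girth 4; it is the hypercube graph Q_3. Aut(Q_3) consists of the signed permutations of the 3 coordinate axes: 3! permutations times 2^3 sign flips, so |Aut| = 2^3·3! = 48.

48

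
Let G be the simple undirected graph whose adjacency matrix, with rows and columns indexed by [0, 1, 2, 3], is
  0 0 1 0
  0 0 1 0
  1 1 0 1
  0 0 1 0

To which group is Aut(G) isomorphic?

Vertex 2 has degree 3 and every other vertex has degree 1, so G is the star K_{1,3} with centre 2. The 3 leaves are pairwise interchangeable while the centre is fixed, giving Aut(G) = S_3.

S_3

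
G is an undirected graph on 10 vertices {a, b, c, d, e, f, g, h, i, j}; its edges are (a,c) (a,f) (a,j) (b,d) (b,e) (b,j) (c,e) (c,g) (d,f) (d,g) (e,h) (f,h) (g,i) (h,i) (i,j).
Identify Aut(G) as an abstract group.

G is 3-regular on 10 vertices with no triangles and no 4-cycles (girth 5): this is the Petersen graph. It is a classical fact that the Petersen graph has automorphism group S_5 (order 120), arising from its description as the Kneser graph K(5,2).

S_5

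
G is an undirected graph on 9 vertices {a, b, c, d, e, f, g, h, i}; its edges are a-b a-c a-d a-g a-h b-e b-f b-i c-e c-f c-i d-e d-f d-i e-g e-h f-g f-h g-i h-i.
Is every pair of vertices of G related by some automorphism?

Automorphisms preserve degree, but G has vertices of degree 4 and vertices of degree 5; no automorphism maps one to the other, so G is not vertex-transitive.

No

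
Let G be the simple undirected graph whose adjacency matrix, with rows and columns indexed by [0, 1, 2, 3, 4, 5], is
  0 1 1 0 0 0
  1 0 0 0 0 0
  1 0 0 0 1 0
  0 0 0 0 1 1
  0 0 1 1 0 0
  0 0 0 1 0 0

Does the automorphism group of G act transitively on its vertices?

Automorphisms preserve degree, but G has vertices of degree 1 and vertices of degree 2; no automorphism maps one to the other, so G is not vertex-transitive.

No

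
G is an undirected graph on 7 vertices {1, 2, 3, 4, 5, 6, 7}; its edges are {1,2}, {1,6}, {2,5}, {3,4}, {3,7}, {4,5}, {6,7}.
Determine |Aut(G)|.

14

Every vertex has degree 2 and the graph is connected, so G is the 7-cycle C_7. C_7 has 7 rotations and 7 reflections, so Aut(C_7) ≅ D_7 of order 14.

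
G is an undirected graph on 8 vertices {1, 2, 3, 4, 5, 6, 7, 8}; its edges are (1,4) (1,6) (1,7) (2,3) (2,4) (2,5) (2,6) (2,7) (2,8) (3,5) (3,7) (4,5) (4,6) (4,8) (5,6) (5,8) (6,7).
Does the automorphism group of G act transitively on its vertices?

Vertex 2 is the only vertex of degree 6, so every automorphism fixes it; G is not vertex-transitive.

No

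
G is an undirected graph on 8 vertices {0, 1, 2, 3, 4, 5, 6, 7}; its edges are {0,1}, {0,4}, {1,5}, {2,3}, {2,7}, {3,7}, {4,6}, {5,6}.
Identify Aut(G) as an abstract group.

G has two connected components, {0, 1, 4, 5, 6} and {2, 3, 7}; each is 2-regular, so G = C_5 ⊔ C_3. The components are non-isomorphic (different sizes), so Aut(G) = Aut(C_3) × Aut(C_5) = D_3 × D_5 of order 6·10 = 60.

D_3 × D_5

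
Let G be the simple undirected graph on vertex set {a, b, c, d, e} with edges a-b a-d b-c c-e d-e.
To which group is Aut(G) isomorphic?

Every vertex has degree 2 and the graph is connected, so G is the 5-cycle C_5. The automorphisms of the 5-cycle are exactly the symmetries of a regular 5-gon: the dihedral group D_5, |D_5| = 10.

D_5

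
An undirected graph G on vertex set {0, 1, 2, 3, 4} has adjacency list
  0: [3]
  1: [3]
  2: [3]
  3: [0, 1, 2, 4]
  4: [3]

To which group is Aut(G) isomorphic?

the symmetric group on 4 letters

Vertex 3 has degree 4 and every other vertex has degree 1, so G is the star K_{1,4} with centre 3. The 4 leaves are pairwise interchangeable while the centre is fixed, giving Aut(G) = S_4.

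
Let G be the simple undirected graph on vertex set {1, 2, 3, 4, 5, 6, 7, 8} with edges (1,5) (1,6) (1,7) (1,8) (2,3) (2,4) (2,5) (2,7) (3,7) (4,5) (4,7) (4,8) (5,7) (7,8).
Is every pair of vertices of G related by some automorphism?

Vertex 3 is the only vertex of degree 2, so every automorphism fixes it; G is not vertex-transitive.

No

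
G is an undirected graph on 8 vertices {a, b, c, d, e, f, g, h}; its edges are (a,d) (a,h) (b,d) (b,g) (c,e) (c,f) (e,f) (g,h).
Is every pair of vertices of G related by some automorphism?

No

G has two connected components, {a, b, d, g, h} and {c, e, f}; each is 2-regular, so G = C_5 ⊔ C_3. The orbit of a under Aut(G) is {a, b, d, g, h}, which does not contain c, so G is not vertex-transitive.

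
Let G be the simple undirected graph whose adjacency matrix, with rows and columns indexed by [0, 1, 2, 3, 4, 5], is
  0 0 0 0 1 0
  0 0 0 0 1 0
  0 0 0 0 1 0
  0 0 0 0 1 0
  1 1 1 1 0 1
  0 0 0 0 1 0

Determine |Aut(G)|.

120

Vertex 4 has degree 5 and every other vertex has degree 1, so G is the star K_{1,5} with centre 4. Any automorphism fixes the centre and permutes the 5 leaves freely, so Aut(G) ≅ S_5 of order 5! = 120.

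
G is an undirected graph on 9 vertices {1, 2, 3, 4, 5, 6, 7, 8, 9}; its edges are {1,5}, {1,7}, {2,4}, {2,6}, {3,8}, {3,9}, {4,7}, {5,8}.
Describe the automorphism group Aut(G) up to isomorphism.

The degree sequence is [2, 2, 2, 2, 2, 1, 2, 2, 1]; the two degree-1 vertices 6 and 9 are the ends of a path, so G = P_9. The only nontrivial automorphism of a path is the end-to-end reflection, so Aut(G) ≅ Z_2.

the cyclic group of order 2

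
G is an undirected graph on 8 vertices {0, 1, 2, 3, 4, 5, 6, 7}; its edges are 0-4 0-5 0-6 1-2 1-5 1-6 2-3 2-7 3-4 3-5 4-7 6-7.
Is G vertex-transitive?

Yes

G is 3-regular and bipartite on 2^3 = 8 vertices with girth 4; it is the hypercube graph Q_3. The symmetry group of the 3-cube is the hyperoctahedral group B_3 = Z_2 ≀ S_3, of order 2^3·3! = 48. This group acts transitively on the 8 vertices.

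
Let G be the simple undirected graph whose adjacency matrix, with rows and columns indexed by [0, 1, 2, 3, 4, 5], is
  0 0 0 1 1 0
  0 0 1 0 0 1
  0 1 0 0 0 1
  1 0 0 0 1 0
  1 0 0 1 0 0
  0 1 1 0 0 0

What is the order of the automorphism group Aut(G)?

G has two connected components, {1, 2, 5} and {0, 3, 4}; each is 2-regular, so G = C_3 ⊔ C_3. With two isomorphic components, Aut(G) = Aut(C_3) ≀ S_2 = (D_3 × D_3) ⋊ Z_2: permute each cycle by D_3, then optionally swap the two cycles. Order 2·(2·3)² = 72.

72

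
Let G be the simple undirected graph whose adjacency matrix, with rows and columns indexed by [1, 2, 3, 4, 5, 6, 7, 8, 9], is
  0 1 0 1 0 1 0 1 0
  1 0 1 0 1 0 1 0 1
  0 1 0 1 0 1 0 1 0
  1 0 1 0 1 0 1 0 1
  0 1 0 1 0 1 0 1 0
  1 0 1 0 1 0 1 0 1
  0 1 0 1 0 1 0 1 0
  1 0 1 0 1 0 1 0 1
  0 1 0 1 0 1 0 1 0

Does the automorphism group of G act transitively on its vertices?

Automorphisms preserve degree, but G has vertices of degree 4 and vertices of degree 5; no automorphism maps one to the other, so G is not vertex-transitive.

No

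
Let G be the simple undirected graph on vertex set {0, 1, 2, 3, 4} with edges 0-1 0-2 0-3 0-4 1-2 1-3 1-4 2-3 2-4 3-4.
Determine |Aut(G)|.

All 5 vertices are pairwise adjacent: G = K_5. Every bijection on the vertex set is an automorphism of K_5; hence Aut(K_5) ≅ S_5, order 120.

120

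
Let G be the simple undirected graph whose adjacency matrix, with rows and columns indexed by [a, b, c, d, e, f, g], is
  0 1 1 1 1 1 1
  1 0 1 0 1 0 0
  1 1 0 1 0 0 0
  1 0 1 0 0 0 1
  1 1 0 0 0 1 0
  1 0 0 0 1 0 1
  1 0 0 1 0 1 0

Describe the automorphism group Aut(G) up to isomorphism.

D_6

Vertex a is the unique vertex of degree 6; the remaining 6 vertices each have degree 3 and induce a cycle, so G is the wheel on 7 vertices with hub a. With the hub fixed, the remaining symmetry is that of the rim cycle C_6, giving the dihedral group D_6.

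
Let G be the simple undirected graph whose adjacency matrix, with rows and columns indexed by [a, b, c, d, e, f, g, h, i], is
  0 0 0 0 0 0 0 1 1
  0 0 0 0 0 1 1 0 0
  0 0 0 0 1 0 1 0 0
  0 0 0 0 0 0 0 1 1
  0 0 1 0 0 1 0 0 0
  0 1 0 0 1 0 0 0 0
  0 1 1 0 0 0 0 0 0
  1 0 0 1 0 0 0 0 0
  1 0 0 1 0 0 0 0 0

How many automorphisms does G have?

G has two connected components, {b, c, e, f, g} and {a, d, h, i}; each is 2-regular, so G = C_5 ⊔ C_4. No automorphism exchanges components of different sizes, hence Aut(G) is the direct product D_4 × D_5, order 80.

80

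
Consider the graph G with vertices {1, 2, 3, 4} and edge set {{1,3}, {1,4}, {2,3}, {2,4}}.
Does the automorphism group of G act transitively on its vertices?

G is 2-regular and bipartite on 2^2 = 4 vertices with girth 4; it is the hypercube graph Q_2. The symmetry group of the 2-cube is the hyperoctahedral group B_2 = Z_2 ≀ S_2, of order 2^2·2! = 8. This group acts transitively on the 4 vertices.

Yes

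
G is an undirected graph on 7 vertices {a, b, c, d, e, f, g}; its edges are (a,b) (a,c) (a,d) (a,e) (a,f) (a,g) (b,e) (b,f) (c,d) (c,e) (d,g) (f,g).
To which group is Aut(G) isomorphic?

Vertex a is the unique vertex of degree 6; the remaining 6 vertices each have degree 3 and induce a cycle, so G is the wheel on 7 vertices with hub a. Every automorphism fixes the hub and acts on the rim 6-cycle, so Aut(G) ≅ Aut(C_6) = D_6 of order 12.

D_6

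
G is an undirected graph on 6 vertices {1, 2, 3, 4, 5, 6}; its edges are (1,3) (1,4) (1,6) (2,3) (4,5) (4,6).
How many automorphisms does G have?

1

Degrees alone do not determine every vertex (e.g. 1 and 4 both have degree 3), but their neighbour-degree multisets differ: N(1) has degrees [2, 2, 3] while N(4) has degrees [1, 2, 3]. Repeating this refinement separates all vertices, so the only automorphism is the identity.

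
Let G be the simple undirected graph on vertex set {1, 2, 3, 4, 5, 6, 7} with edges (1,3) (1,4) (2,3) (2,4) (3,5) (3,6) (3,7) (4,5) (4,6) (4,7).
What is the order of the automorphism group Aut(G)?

240

The vertices split by degree into {3, 4} (degree 5) and {1, 2, 5, 6, 7} (degree 2); every edge runs between the two parts, so G is the complete bipartite graph K_{2,5}. Automorphisms preserve the bipartition setwise (since the parts differ in size) and act as S_2 × S_5 within it; |Aut| = 240.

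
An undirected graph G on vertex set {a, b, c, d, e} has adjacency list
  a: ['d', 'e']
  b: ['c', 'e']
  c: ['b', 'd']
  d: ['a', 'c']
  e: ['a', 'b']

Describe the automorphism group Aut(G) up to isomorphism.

the dihedral group of order 10

G is 2-regular and connected on 5 vertices, i.e. the cycle C_5. The automorphisms of the 5-cycle are exactly the symmetries of a regular 5-gon: the dihedral group D_5, |D_5| = 10.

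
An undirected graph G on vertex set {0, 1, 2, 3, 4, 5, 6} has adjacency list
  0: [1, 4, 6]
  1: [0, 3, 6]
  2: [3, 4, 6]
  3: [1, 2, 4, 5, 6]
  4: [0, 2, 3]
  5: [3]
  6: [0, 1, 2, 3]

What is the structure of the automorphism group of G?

{e}

The degree sequence is [3, 3, 3, 5, 3, 1, 4]. Checking the degree-preserving permutations of the vertex set shows that none except the identity preserves every edge, so Aut(G) is trivial.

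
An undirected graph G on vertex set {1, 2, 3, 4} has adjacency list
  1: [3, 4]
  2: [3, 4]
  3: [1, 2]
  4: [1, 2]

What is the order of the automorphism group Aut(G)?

G is 2-regular and bipartite on 2^2 = 4 vertices with girth 4; it is the hypercube graph Q_2. The symmetry group of the 2-cube is the hyperoctahedral group B_2 = Z_2 ≀ S_2, of order 2^2·2! = 8.

8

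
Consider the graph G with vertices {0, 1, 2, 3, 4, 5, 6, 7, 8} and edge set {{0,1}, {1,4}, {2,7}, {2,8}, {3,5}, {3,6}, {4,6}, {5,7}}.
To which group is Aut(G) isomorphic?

C_2

The degree sequence is [1, 2, 2, 2, 2, 2, 2, 2, 1]; the two degree-1 vertices 0 and 8 are the ends of a path, so G = P_9. The only nontrivial automorphism of a path is the end-to-end reflection, so Aut(G) ≅ Z_2.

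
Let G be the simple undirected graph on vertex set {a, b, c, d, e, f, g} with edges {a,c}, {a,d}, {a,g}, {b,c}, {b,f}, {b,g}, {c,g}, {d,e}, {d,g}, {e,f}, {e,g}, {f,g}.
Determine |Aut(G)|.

12

Vertex g is the unique vertex of degree 6; the remaining 6 vertices each have degree 3 and induce a cycle, so G is the wheel on 7 vertices with hub g. With the hub fixed, the remaining symmetry is that of the rim cycle C_6, giving the dihedral group D_6.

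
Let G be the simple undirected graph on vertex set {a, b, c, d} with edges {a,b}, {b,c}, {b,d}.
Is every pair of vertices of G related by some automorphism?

Vertex b is the only vertex of degree 3, so every automorphism fixes it; G is not vertex-transitive.

No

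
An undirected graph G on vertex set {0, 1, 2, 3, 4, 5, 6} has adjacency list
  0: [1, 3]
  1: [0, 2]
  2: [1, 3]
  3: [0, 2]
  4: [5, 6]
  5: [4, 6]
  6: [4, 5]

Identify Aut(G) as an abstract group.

D_4 × D_3

G has two connected components, {0, 1, 2, 3} and {4, 5, 6}; each is 2-regular, so G = C_4 ⊔ C_3. No automorphism exchanges components of different sizes, hence Aut(G) is the direct product D_4 × D_3, order 48.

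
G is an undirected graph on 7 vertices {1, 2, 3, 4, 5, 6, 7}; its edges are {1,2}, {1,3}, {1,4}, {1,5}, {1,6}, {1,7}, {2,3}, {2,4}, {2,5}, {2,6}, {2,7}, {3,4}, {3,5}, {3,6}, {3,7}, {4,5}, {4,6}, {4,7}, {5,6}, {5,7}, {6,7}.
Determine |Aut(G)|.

5040

All 7 vertices are pairwise adjacent: G = K_7. Every bijection on the vertex set is an automorphism of K_7; hence Aut(K_7) ≅ S_7, order 5040.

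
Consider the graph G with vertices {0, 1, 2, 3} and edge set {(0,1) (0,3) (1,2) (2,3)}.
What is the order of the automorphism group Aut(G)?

8

Every vertex has degree 2 and the graph is connected, so G is the 4-cycle C_4. The automorphisms of the 4-cycle are exactly the symmetries of a regular 4-gon: the dihedral group D_4, |D_4| = 8.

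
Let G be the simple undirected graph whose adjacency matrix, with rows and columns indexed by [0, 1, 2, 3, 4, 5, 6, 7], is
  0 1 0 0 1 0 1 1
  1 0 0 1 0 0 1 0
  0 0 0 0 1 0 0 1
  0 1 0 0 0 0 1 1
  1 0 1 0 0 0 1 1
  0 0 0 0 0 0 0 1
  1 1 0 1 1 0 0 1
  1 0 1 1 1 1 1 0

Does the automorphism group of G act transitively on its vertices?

Vertex 2 is the only vertex of degree 2, so every automorphism fixes it; G is not vertex-transitive.

No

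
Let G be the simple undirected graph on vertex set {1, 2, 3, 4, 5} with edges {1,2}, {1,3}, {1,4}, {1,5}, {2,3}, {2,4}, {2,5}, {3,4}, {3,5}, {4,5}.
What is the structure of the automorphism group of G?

All 5 vertices are pairwise adjacent: G = K_5. Every bijection on the vertex set is an automorphism of K_5; hence Aut(K_5) ≅ S_5, order 120.

the symmetric group on 5 letters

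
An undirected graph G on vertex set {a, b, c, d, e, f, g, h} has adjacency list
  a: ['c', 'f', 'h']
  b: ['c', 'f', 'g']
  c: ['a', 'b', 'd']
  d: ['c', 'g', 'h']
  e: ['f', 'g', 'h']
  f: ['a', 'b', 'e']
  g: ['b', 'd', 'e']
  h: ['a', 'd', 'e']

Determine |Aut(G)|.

48

G is 3-regular and bipartite on 2^3 = 8 vertices with girth 4; it is the hypercube graph Q_3. The symmetry group of the 3-cube is the hyperoctahedral group B_3 = Z_2 ≀ S_3, of order 2^3·3! = 48.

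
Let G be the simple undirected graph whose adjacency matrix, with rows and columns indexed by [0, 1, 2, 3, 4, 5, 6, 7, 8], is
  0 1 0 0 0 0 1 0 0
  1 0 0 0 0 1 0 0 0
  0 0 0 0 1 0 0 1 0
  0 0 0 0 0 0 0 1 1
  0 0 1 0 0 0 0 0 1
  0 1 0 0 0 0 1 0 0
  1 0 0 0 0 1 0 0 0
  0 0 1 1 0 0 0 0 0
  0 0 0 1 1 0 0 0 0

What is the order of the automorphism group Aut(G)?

80

G has two connected components, {2, 3, 4, 7, 8} and {0, 1, 5, 6}; each is 2-regular, so G = C_5 ⊔ C_4. The components are non-isomorphic (different sizes), so Aut(G) = Aut(C_4) × Aut(C_5) = D_4 × D_5 of order 8·10 = 80.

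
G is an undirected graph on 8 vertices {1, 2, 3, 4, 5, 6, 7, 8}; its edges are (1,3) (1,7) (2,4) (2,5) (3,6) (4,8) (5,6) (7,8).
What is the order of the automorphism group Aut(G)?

16

G is 2-regular and connected on 8 vertices, i.e. the cycle C_8. C_8 has 8 rotations and 8 reflections, so Aut(C_8) ≅ D_8 of order 16.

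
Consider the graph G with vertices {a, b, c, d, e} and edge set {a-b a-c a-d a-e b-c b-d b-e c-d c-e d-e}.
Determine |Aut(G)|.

All 5 vertices are pairwise adjacent: G = K_5. Every bijection on the vertex set is an automorphism of K_5; hence Aut(K_5) ≅ S_5, order 120.

120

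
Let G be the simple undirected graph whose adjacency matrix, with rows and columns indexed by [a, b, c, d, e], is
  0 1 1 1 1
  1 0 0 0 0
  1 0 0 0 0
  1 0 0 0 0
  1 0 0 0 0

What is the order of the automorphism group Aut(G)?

Vertex a has degree 4 and every other vertex has degree 1, so G is the star K_{1,4} with centre a. The 4 leaves are pairwise interchangeable while the centre is fixed, giving Aut(G) = S_4.

24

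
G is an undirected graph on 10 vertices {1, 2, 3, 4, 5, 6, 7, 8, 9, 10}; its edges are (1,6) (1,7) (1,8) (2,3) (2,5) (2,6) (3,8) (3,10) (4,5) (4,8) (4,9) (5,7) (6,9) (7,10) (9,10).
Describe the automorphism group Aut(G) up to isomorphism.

the symmetric group S_5

G is 3-regular on 10 vertices with no triangles and no 4-cycles (girth 5): this is the Petersen graph. Viewing the Petersen graph as the Kneser graph K(5,2) — vertices are 2-subsets of {1,…,5}, edges join disjoint pairs — its automorphisms are exactly the permutations of the 5-element set, so Aut ≅ S_5 of order 120.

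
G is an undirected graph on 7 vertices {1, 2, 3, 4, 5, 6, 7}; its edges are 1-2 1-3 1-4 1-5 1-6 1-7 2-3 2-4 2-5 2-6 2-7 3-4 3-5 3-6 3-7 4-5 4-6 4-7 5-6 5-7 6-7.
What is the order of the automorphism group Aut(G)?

Every vertex has degree 6, so G is the complete graph K_7. Any permutation of the 7 vertices preserves K_7, so Aut(K_7) = S_7 of order 7! = 5040.

5040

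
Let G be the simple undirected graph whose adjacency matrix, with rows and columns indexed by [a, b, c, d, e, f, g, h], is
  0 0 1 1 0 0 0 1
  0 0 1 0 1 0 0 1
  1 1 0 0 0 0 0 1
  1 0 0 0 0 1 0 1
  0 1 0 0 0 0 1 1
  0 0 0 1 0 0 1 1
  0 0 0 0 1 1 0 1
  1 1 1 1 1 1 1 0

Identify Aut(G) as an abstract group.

D_7

Vertex h is the unique vertex of degree 7; the remaining 7 vertices each have degree 3 and induce a cycle, so G is the wheel on 8 vertices with hub h. Every automorphism fixes the hub and acts on the rim 7-cycle, so Aut(G) ≅ Aut(C_7) = D_7 of order 14.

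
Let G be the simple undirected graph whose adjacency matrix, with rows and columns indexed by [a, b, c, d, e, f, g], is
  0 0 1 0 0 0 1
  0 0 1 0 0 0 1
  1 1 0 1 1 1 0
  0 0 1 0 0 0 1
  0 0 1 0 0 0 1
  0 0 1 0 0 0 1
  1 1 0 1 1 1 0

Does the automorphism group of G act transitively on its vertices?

No

Automorphisms preserve degree, but G has vertices of degree 2 and vertices of degree 5; no automorphism maps one to the other, so G is not vertex-transitive.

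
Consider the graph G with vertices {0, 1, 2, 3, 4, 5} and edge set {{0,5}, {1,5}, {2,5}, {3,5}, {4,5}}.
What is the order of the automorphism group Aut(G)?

Vertex 5 has degree 5 and every other vertex has degree 1, so G is the star K_{1,5} with centre 5. The 5 leaves are pairwise interchangeable while the centre is fixed, giving Aut(G) = S_5.

120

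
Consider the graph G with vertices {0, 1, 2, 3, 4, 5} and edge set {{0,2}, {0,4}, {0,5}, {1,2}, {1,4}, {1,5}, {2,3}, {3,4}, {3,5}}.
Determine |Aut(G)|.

72

G is 3-regular and bipartite with parts {2, 4, 5} and {0, 1, 3} (each part is independent and every cross-pair is an edge), so G = K_{3,3}. Aut(K_{3,3}) is the wreath product S_3 ≀ Z_2: permute within each part, then optionally swap the parts; |Aut| = 2·(3!)² = 72.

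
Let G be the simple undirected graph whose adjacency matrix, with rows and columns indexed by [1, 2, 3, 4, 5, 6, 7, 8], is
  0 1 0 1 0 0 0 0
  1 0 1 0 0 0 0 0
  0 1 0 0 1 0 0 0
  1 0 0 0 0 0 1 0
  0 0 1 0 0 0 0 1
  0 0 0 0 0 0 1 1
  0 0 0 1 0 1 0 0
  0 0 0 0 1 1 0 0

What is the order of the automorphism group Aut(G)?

Every vertex has degree 2 and the graph is connected, so G is the 8-cycle C_8. The automorphisms of the 8-cycle are exactly the symmetries of a regular 8-gon: the dihedral group D_8, |D_8| = 16.

16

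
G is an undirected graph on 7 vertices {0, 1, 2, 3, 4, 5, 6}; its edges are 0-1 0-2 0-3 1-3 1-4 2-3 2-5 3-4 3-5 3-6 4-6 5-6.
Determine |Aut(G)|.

12

Vertex 3 is the unique vertex of degree 6; the remaining 6 vertices each have degree 3 and induce a cycle, so G is the wheel on 7 vertices with hub 3. Every automorphism fixes the hub and acts on the rim 6-cycle, so Aut(G) ≅ Aut(C_6) = D_6 of order 12.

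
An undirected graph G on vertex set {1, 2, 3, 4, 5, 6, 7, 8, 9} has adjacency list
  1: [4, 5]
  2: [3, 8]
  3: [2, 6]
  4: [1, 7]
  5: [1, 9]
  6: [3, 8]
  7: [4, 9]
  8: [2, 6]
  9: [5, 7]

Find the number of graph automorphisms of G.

G has two connected components, {1, 4, 5, 7, 9} and {2, 3, 6, 8}; each is 2-regular, so G = C_5 ⊔ C_4. No automorphism exchanges components of different sizes, hence Aut(G) is the direct product D_4 × D_5, order 80.

80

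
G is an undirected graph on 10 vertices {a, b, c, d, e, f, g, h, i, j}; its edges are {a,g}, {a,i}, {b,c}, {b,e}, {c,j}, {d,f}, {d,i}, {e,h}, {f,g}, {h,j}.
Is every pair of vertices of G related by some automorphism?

Yes

G has two connected components, {a, d, f, g, i} and {b, c, e, h, j}; each is 2-regular, so G = C_5 ⊔ C_5. Aut of a disjoint union of two copies of C_5 is the wreath product D_5 ≀ Z_2, of order 2·10² = 200. Under this action every vertex can be carried to every other, so G is vertex-transitive.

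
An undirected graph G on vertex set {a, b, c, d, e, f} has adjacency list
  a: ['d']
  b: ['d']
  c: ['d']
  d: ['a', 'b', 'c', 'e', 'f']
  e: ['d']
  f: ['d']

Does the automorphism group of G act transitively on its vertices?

Vertex d is the only vertex of degree 5, so every automorphism fixes it; G is not vertex-transitive.

No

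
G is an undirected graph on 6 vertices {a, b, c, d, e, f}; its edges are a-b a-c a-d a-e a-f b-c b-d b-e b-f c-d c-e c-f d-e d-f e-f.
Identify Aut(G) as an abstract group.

the symmetric group on 6 letters

Every vertex has degree 5, so G is the complete graph K_6. Any permutation of the 6 vertices preserves K_6, so Aut(K_6) = S_6 of order 6! = 720.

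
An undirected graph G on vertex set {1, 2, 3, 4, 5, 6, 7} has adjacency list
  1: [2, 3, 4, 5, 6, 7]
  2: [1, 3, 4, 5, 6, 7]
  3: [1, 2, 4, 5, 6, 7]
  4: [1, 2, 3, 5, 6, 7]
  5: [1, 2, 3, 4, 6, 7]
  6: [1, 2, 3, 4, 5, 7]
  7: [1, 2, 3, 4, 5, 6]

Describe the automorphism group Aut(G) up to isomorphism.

the symmetric group on 7 letters

All 7 vertices are pairwise adjacent: G = K_7. Every bijection on the vertex set is an automorphism of K_7; hence Aut(K_7) ≅ S_7, order 5040.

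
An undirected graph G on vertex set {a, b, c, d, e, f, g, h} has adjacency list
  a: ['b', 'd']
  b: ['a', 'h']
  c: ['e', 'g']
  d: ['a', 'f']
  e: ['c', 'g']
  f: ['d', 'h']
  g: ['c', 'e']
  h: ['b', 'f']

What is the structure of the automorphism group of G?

D_5 × D_3

G has two connected components, {a, b, d, f, h} and {c, e, g}; each is 2-regular, so G = C_5 ⊔ C_3. The components are non-isomorphic (different sizes), so Aut(G) = Aut(C_5) × Aut(C_3) = D_5 × D_3 of order 10·6 = 60.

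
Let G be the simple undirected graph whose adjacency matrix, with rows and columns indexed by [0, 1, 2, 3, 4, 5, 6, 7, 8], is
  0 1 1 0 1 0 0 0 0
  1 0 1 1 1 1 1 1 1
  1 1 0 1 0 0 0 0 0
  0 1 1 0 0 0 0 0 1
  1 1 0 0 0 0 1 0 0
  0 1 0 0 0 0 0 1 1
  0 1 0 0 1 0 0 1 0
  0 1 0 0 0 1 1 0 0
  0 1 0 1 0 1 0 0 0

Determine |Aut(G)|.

Vertex 1 is the unique vertex of degree 8; the remaining 8 vertices each have degree 3 and induce a cycle, so G is the wheel on 9 vertices with hub 1. With the hub fixed, the remaining symmetry is that of the rim cycle C_8, giving the dihedral group D_8.

16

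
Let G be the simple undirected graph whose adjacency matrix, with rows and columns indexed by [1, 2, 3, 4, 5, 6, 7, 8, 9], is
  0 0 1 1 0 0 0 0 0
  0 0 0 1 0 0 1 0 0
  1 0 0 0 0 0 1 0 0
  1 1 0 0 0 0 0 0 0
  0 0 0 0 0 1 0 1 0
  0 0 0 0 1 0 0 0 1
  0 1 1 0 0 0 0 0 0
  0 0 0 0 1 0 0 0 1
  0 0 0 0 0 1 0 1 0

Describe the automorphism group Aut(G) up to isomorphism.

G has two connected components, {1, 2, 3, 4, 7} and {5, 6, 8, 9}; each is 2-regular, so G = C_5 ⊔ C_4. The components are non-isomorphic (different sizes), so Aut(G) = Aut(C_4) × Aut(C_5) = D_4 × D_5 of order 8·10 = 80.

D_4 × D_5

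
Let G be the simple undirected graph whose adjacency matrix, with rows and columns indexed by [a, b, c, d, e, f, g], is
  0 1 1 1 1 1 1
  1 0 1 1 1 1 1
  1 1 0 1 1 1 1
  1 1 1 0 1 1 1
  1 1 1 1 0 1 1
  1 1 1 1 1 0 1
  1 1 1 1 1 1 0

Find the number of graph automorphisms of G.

5040

All 7 vertices are pairwise adjacent: G = K_7. Any permutation of the 7 vertices preserves K_7, so Aut(K_7) = S_7 of order 7! = 5040.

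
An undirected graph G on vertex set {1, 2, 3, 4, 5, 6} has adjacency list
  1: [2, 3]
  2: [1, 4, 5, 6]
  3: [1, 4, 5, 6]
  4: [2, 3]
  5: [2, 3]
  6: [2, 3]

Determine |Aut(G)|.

The vertices split by degree into {2, 3} (degree 4) and {1, 4, 5, 6} (degree 2); every edge runs between the two parts, so G is the complete bipartite graph K_{2,4}. Automorphisms preserve the bipartition setwise (since the parts differ in size) and act as S_4 × S_2 within it; |Aut| = 48.

48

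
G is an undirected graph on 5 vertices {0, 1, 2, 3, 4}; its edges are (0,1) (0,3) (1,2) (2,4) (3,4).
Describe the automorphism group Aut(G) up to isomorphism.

the dihedral group of order 10

G is 2-regular and connected on 5 vertices, i.e. the cycle C_5. C_5 has 5 rotations and 5 reflections, so Aut(C_5) ≅ D_5 of order 10.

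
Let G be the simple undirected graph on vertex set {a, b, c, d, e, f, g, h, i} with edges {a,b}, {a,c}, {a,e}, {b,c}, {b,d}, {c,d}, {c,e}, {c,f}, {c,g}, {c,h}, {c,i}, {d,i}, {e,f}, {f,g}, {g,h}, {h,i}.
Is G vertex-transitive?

Vertex c is the only vertex of degree 8, so every automorphism fixes it; G is not vertex-transitive.

No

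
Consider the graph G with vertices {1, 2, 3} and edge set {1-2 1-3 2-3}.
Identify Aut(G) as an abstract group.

the symmetric group on 3 letters

All 3 vertices are pairwise adjacent: G = K_3. Any permutation of the 3 vertices preserves K_3, so Aut(K_3) = S_3 of order 3! = 6.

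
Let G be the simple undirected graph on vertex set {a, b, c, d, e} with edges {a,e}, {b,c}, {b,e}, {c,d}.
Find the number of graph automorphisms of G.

The degree sequence is [1, 2, 2, 1, 2]; the two degree-1 vertices a and d are the ends of a path, so G = P_5. A path has exactly one nontrivial symmetry — reversal — giving Aut(G) of order 2.

2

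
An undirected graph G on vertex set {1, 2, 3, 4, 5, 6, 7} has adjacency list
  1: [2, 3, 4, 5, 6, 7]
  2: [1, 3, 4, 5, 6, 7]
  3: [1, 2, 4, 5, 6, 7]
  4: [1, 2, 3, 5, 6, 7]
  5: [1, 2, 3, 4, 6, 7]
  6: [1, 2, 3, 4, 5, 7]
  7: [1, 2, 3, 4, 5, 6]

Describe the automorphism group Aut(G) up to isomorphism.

the symmetric group on 7 letters

All 7 vertices are pairwise adjacent: G = K_7. Any permutation of the 7 vertices preserves K_7, so Aut(K_7) = S_7 of order 7! = 5040.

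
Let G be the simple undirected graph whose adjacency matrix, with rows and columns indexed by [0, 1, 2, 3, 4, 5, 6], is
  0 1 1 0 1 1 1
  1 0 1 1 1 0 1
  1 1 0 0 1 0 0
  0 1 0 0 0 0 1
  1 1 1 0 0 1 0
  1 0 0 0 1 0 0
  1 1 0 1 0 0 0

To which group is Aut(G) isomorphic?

The degree sequence is [5, 5, 3, 2, 4, 2, 3]. Checking the degree-preserving permutations of the vertex set shows that none except the identity preserves every edge, so Aut(G) is trivial.

{e}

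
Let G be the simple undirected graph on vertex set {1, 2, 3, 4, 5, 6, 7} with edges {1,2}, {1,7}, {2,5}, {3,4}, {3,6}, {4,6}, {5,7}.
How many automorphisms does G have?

G has two connected components, {1, 2, 5, 7} and {3, 4, 6}; each is 2-regular, so G = C_4 ⊔ C_3. No automorphism exchanges components of different sizes, hence Aut(G) is the direct product D_3 × D_4, order 48.

48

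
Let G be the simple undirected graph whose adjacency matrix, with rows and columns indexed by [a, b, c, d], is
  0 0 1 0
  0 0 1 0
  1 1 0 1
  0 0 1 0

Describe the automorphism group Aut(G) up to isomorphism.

Vertex c has degree 3 and every other vertex has degree 1, so G is the star K_{1,3} with centre c. The 3 leaves are pairwise interchangeable while the centre is fixed, giving Aut(G) = S_3.

the symmetric group on 3 letters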